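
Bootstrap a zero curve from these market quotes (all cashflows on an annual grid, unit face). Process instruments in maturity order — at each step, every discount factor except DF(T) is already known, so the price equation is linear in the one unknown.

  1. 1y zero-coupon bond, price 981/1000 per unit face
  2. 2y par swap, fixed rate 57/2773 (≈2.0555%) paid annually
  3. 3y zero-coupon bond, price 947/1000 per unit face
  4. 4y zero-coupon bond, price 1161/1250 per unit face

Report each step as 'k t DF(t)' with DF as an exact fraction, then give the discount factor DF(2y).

step 1 [1y] zero: DF = P = 981/1000 ≈ 0.981000
step 2 [2y] swap r/1=57/2773: DF=(1 − 57/2773·(0.981000))/(1+57/2773) = 9601/10000 ≈ 0.960100
step 3 [3y] zero: DF = P = 947/1000 ≈ 0.947000
step 4 [4y] zero: DF = P = 1161/1250 ≈ 0.928800

1 1 981/1000
2 2 9601/10000
3 3 947/1000
4 4 1161/1250
DF(2y) = 9601/10000 ≈ 0.960100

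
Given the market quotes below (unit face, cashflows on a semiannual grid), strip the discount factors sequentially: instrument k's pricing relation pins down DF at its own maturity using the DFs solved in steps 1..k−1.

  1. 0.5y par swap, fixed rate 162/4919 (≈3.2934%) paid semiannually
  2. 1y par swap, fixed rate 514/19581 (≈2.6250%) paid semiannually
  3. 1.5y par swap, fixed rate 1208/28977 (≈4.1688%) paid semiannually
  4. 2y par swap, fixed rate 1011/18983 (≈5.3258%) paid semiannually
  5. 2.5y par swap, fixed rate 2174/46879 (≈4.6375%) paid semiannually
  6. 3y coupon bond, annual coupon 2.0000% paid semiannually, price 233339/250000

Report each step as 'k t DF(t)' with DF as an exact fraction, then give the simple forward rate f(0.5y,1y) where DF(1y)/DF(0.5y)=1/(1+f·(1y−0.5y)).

step 1 [0.5y] swap r/2=81/4919: DF=(1 − 81/4919·(0))/(1+81/4919) = 4919/5000 ≈ 0.983800
step 2 [1y] swap r/2=257/19581: DF=(1 − 257/19581·(0.983800))/(1+257/19581) = 9743/10000 ≈ 0.974300
step 3 [1.5y] swap r/2=604/28977: DF=(1 − 604/28977·(0.983800+0.974300))/(1+604/28977) = 2349/2500 ≈ 0.939600
step 4 [2y] swap r/2=1011/37966: DF=(1 − 1011/37966·(0.983800+0.974300+0.939600))/(1+1011/37966) = 8989/10000 ≈ 0.898900
step 5 [2.5y] swap r/2=1087/46879: DF=(1 − 1087/46879·(0.983800+0.974300+0.939600+0.898900))/(1+1087/46879) = 8913/10000 ≈ 0.891300
step 6 [3y] bond c/2=1/100: DF=(233339/250000 − 1/100·(0.983800+0.974300+0.939600+0.898900+0.891300))/(1+1/100) = 8777/10000 ≈ 0.877700

1 1/2 4919/5000
2 1 9743/10000
3 3/2 2349/2500
4 2 8989/10000
5 5/2 8913/10000
6 3 8777/10000
f(0.5y,1y) = ((4919/5000)/(9743/10000) − 1)/(1/2) = 190/9743 ≈ 1.9501%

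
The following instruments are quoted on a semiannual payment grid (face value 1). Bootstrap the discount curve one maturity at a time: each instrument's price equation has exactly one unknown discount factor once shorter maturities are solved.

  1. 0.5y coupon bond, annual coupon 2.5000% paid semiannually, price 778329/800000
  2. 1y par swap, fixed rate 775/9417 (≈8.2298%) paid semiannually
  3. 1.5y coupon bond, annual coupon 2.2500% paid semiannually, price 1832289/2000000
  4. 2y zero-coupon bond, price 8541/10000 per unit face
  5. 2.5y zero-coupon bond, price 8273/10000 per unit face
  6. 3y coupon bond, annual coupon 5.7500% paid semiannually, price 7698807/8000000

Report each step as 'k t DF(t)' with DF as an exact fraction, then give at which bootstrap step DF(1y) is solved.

1 1/2 9609/10000
2 1 369/400
3 3/2 177/200
4 2 8541/10000
5 5/2 8273/10000
6 3 8111/10000
DF(1y) is solved at step 2

step 1 [0.5y] bond c/2=1/80: DF=(778329/800000 − 1/80·(0))/(1+1/80) = 9609/10000 ≈ 0.960900
step 2 [1y] swap r/2=775/18834: DF=(1 − 775/18834·(0.960900))/(1+775/18834) = 369/400 ≈ 0.922500
step 3 [1.5y] bond c/2=9/800: DF=(1832289/2000000 − 9/800·(0.960900+0.922500))/(1+9/800) = 177/200 ≈ 0.885000
step 4 [2y] zero: DF = P = 8541/10000 ≈ 0.854100
step 5 [2.5y] zero: DF = P = 8273/10000 ≈ 0.827300
step 6 [3y] bond c/2=23/800: DF=(7698807/8000000 − 23/800·(0.960900+0.922500+0.885000+0.854100+0.827300))/(1+23/800) = 8111/10000 ≈ 0.811100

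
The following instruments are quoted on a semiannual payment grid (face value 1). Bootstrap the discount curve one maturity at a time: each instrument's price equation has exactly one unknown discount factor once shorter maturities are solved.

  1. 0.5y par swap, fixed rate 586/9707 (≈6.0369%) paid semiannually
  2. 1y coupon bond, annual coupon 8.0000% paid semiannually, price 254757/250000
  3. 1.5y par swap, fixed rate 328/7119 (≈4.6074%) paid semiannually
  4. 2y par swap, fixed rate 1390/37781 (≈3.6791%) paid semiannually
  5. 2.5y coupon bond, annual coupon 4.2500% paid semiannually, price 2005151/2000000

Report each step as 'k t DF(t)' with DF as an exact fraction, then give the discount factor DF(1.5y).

step 1 [0.5y] swap r/2=293/9707: DF=(1 − 293/9707·(0))/(1+293/9707) = 9707/10000 ≈ 0.970700
step 2 [1y] bond c/2=1/25: DF=(254757/250000 − 1/25·(0.970700))/(1+1/25) = 377/400 ≈ 0.942500
step 3 [1.5y] swap r/2=164/7119: DF=(1 − 164/7119·(0.970700+0.942500))/(1+164/7119) = 584/625 ≈ 0.934400
step 4 [2y] swap r/2=695/37781: DF=(1 − 695/37781·(0.970700+0.942500+0.934400))/(1+695/37781) = 1861/2000 ≈ 0.930500
step 5 [2.5y] bond c/2=17/800: DF=(2005151/2000000 − 17/800·(0.970700+0.942500+0.934400+0.930500))/(1+17/800) = 9031/10000 ≈ 0.903100

1 1/2 9707/10000
2 1 377/400
3 3/2 584/625
4 2 1861/2000
5 5/2 9031/10000
DF(1.5y) = 584/625 ≈ 0.934400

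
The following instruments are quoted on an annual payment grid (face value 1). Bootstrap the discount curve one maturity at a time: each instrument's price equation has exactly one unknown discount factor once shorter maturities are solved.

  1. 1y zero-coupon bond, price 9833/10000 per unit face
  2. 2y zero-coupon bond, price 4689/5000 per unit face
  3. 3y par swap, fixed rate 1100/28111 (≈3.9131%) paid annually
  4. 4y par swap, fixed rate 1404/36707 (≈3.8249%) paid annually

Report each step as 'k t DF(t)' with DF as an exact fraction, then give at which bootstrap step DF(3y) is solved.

step 1 [1y] zero: DF = P = 9833/10000 ≈ 0.983300
step 2 [2y] zero: DF = P = 4689/5000 ≈ 0.937800
step 3 [3y] swap r/1=1100/28111: DF=(1 − 1100/28111·(0.983300+0.937800))/(1+1100/28111) = 89/100 ≈ 0.890000
step 4 [4y] swap r/1=1404/36707: DF=(1 − 1404/36707·(0.983300+0.937800+0.890000))/(1+1404/36707) = 2149/2500 ≈ 0.859600

1 1 9833/10000
2 2 4689/5000
3 3 89/100
4 4 2149/2500
DF(3y) is solved at step 3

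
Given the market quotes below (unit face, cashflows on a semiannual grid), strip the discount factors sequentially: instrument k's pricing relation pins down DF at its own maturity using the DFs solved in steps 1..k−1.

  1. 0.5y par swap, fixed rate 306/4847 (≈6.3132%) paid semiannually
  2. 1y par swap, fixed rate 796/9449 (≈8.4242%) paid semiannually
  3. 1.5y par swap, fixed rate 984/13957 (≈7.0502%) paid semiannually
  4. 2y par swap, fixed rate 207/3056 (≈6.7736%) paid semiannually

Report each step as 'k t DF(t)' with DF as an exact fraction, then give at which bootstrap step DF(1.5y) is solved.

step 1 [0.5y] swap r/2=153/4847: DF=(1 − 153/4847·(0))/(1+153/4847) = 4847/5000 ≈ 0.969400
step 2 [1y] swap r/2=398/9449: DF=(1 − 398/9449·(0.969400))/(1+398/9449) = 2301/2500 ≈ 0.920400
step 3 [1.5y] swap r/2=492/13957: DF=(1 − 492/13957·(0.969400+0.920400))/(1+492/13957) = 1127/1250 ≈ 0.901600
step 4 [2y] swap r/2=207/6112: DF=(1 − 207/6112·(0.969400+0.920400+0.901600))/(1+207/6112) = 4379/5000 ≈ 0.875800

1 1/2 4847/5000
2 1 2301/2500
3 3/2 1127/1250
4 2 4379/5000
DF(1.5y) is solved at step 3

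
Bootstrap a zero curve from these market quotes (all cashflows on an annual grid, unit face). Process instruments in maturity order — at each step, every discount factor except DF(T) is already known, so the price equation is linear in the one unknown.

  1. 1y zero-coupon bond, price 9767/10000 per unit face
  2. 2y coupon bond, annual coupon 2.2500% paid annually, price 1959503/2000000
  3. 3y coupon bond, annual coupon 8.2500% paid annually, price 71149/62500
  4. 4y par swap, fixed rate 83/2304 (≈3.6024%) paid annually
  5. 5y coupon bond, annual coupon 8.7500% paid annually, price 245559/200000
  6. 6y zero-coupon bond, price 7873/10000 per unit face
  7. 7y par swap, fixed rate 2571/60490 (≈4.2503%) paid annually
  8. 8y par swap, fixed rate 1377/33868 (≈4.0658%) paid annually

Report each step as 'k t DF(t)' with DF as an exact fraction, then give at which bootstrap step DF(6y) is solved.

step 1 [1y] zero: DF = P = 9767/10000 ≈ 0.976700
step 2 [2y] bond c/1=9/400: DF=(1959503/2000000 − 9/400·(0.976700))/(1+9/400) = 9367/10000 ≈ 0.936700
step 3 [3y] bond c/1=33/400: DF=(71149/62500 − 33/400·(0.976700+0.936700))/(1+33/400) = 4529/5000 ≈ 0.905800
step 4 [4y] swap r/1=83/2304: DF=(1 − 83/2304·(0.976700+0.936700+0.905800))/(1+83/2304) = 542/625 ≈ 0.867200
step 5 [5y] bond c/1=7/80: DF=(245559/200000 − 7/80·(0.976700+0.936700+0.905800+0.867200))/(1+7/80) = 2081/2500 ≈ 0.832400
step 6 [6y] zero: DF = P = 7873/10000 ≈ 0.787300
step 7 [7y] swap r/1=2571/60490: DF=(1 − 2571/60490·(0.976700+0.936700+0.905800+0.867200+0.832400+0.787300))/(1+2571/60490) = 7429/10000 ≈ 0.742900
step 8 [8y] swap r/1=1377/33868: DF=(1 − 1377/33868·(0.976700+0.936700+0.905800+0.867200+0.832400+0.787300+0.742900))/(1+1377/33868) = 3623/5000 ≈ 0.724600

1 1 9767/10000
2 2 9367/10000
3 3 4529/5000
4 4 542/625
5 5 2081/2500
6 6 7873/10000
7 7 7429/10000
8 8 3623/5000
DF(6y) is solved at step 6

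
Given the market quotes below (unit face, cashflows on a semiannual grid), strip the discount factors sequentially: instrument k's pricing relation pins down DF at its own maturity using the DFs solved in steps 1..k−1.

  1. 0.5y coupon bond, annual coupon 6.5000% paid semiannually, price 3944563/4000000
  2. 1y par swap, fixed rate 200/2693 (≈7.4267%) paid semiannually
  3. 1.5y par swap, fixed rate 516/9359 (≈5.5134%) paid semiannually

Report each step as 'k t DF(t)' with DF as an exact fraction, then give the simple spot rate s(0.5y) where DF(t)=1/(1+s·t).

1 1/2 9551/10000
2 1 93/100
3 3/2 4613/5000
s(0.5y) = (1/(9551/10000) − 1)/(1/2) = 898/9551 ≈ 9.4022%

step 1 [0.5y] bond c/2=13/400: DF=(3944563/4000000 − 13/400·(0))/(1+13/400) = 9551/10000 ≈ 0.955100
step 2 [1y] swap r/2=100/2693: DF=(1 − 100/2693·(0.955100))/(1+100/2693) = 93/100 ≈ 0.930000
step 3 [1.5y] swap r/2=258/9359: DF=(1 − 258/9359·(0.955100+0.930000))/(1+258/9359) = 4613/5000 ≈ 0.922600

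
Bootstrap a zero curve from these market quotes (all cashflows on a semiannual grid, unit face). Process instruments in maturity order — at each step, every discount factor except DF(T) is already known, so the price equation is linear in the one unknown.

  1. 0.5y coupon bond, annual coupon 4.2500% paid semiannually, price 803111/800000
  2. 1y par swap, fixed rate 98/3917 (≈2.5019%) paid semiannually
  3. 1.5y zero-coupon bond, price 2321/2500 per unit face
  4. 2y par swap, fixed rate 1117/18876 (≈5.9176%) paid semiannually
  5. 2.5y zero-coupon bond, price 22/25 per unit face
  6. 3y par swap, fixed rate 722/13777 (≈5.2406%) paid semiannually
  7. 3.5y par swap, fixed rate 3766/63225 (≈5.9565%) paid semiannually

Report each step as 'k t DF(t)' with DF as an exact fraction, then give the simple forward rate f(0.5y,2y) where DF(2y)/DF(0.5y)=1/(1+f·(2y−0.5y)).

step 1 [0.5y] bond c/2=17/800: DF=(803111/800000 − 17/800·(0))/(1+17/800) = 983/1000 ≈ 0.983000
step 2 [1y] swap r/2=49/3917: DF=(1 − 49/3917·(0.983000))/(1+49/3917) = 1951/2000 ≈ 0.975500
step 3 [1.5y] zero: DF = P = 2321/2500 ≈ 0.928400
step 4 [2y] swap r/2=1117/37752: DF=(1 − 1117/37752·(0.983000+0.975500+0.928400))/(1+1117/37752) = 8883/10000 ≈ 0.888300
step 5 [2.5y] zero: DF = P = 22/25 ≈ 0.880000
step 6 [3y] swap r/2=361/13777: DF=(1 − 361/13777·(0.983000+0.975500+0.928400+0.888300+0.880000))/(1+361/13777) = 2139/2500 ≈ 0.855600
step 7 [3.5y] swap r/2=1883/63225: DF=(1 − 1883/63225·(0.983000+0.975500+0.928400+0.888300+0.880000+0.855600))/(1+1883/63225) = 8117/10000 ≈ 0.811700

1 1/2 983/1000
2 1 1951/2000
3 3/2 2321/2500
4 2 8883/10000
5 5/2 22/25
6 3 2139/2500
7 7/2 8117/10000
f(0.5y,2y) = ((983/1000)/(8883/10000) − 1)/(3/2) = 1894/26649 ≈ 7.1072%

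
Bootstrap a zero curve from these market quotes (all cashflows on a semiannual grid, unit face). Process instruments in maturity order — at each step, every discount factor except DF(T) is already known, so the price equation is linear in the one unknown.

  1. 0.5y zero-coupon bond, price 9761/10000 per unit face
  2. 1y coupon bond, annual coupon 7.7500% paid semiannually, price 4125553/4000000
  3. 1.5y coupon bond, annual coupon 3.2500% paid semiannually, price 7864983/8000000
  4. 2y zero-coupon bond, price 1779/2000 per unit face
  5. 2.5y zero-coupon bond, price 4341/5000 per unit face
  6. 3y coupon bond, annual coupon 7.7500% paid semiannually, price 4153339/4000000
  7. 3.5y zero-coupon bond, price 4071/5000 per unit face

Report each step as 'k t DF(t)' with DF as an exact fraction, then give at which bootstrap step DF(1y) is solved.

1 1/2 9761/10000
2 1 1913/2000
3 3/2 1873/2000
4 2 1779/2000
5 5/2 4341/5000
6 3 827/1000
7 7/2 4071/5000
DF(1y) is solved at step 2

step 1 [0.5y] zero: DF = P = 9761/10000 ≈ 0.976100
step 2 [1y] bond c/2=31/800: DF=(4125553/4000000 − 31/800·(0.976100))/(1+31/800) = 1913/2000 ≈ 0.956500
step 3 [1.5y] bond c/2=13/800: DF=(7864983/8000000 − 13/800·(0.976100+0.956500))/(1+13/800) = 1873/2000 ≈ 0.936500
step 4 [2y] zero: DF = P = 1779/2000 ≈ 0.889500
step 5 [2.5y] zero: DF = P = 4341/5000 ≈ 0.868200
step 6 [3y] bond c/2=31/800: DF=(4153339/4000000 − 31/800·(0.976100+0.956500+0.936500+0.889500+0.868200))/(1+31/800) = 827/1000 ≈ 0.827000
step 7 [3.5y] zero: DF = P = 4071/5000 ≈ 0.814200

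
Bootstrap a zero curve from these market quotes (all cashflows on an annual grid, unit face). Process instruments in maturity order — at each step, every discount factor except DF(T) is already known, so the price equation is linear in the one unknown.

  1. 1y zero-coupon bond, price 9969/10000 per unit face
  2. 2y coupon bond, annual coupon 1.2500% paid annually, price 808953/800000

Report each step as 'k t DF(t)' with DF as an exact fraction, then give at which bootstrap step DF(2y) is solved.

1 1 9969/10000
2 2 1233/1250
DF(2y) is solved at step 2

step 1 [1y] zero: DF = P = 9969/10000 ≈ 0.996900
step 2 [2y] bond c/1=1/80: DF=(808953/800000 − 1/80·(0.996900))/(1+1/80) = 1233/1250 ≈ 0.986400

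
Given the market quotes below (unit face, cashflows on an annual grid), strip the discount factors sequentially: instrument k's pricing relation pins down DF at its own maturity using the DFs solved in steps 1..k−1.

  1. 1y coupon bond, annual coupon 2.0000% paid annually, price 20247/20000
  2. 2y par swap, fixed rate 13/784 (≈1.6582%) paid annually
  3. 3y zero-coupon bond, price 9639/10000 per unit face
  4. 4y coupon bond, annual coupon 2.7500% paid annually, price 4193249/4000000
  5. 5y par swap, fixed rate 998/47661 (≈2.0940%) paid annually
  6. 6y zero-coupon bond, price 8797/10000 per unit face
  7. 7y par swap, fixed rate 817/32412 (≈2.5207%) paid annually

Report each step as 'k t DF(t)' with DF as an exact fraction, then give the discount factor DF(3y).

1 1 397/400
2 2 387/400
3 3 9639/10000
4 4 471/500
5 5 4501/5000
6 6 8797/10000
7 7 4183/5000
DF(3y) = 9639/10000 ≈ 0.963900

step 1 [1y] bond c/1=1/50: DF=(20247/20000 − 1/50·(0))/(1+1/50) = 397/400 ≈ 0.992500
step 2 [2y] swap r/1=13/784: DF=(1 − 13/784·(0.992500))/(1+13/784) = 387/400 ≈ 0.967500
step 3 [3y] zero: DF = P = 9639/10000 ≈ 0.963900
step 4 [4y] bond c/1=11/400: DF=(4193249/4000000 − 11/400·(0.992500+0.967500+0.963900))/(1+11/400) = 471/500 ≈ 0.942000
step 5 [5y] swap r/1=998/47661: DF=(1 − 998/47661·(0.992500+0.967500+0.963900+0.942000))/(1+998/47661) = 4501/5000 ≈ 0.900200
step 6 [6y] zero: DF = P = 8797/10000 ≈ 0.879700
step 7 [7y] swap r/1=817/32412: DF=(1 − 817/32412·(0.992500+0.967500+0.963900+0.942000+0.900200+0.879700))/(1+817/32412) = 4183/5000 ≈ 0.836600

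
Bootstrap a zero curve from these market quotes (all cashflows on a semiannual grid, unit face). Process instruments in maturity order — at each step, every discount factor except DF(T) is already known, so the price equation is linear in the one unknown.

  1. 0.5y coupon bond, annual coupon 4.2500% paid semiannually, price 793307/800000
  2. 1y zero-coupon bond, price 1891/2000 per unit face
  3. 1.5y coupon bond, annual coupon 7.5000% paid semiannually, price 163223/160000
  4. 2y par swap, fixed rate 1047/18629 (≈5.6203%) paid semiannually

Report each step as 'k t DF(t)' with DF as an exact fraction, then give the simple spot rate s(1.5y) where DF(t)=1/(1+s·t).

1 1/2 971/1000
2 1 1891/2000
3 3/2 457/500
4 2 8953/10000
s(1.5y) = (1/(457/500) − 1)/(3/2) = 86/1371 ≈ 6.2728%

step 1 [0.5y] bond c/2=17/800: DF=(793307/800000 − 17/800·(0))/(1+17/800) = 971/1000 ≈ 0.971000
step 2 [1y] zero: DF = P = 1891/2000 ≈ 0.945500
step 3 [1.5y] bond c/2=3/80: DF=(163223/160000 − 3/80·(0.971000+0.945500))/(1+3/80) = 457/500 ≈ 0.914000
step 4 [2y] swap r/2=1047/37258: DF=(1 − 1047/37258·(0.971000+0.945500+0.914000))/(1+1047/37258) = 8953/10000 ≈ 0.895300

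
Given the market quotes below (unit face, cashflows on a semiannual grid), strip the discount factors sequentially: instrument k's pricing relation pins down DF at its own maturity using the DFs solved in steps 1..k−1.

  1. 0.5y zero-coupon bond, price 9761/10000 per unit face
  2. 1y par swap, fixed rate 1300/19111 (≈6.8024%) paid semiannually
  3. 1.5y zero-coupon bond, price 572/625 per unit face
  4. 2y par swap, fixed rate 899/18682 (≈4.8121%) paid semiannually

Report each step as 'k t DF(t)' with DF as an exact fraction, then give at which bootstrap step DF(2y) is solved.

1 1/2 9761/10000
2 1 187/200
3 3/2 572/625
4 2 9101/10000
DF(2y) is solved at step 4

step 1 [0.5y] zero: DF = P = 9761/10000 ≈ 0.976100
step 2 [1y] swap r/2=650/19111: DF=(1 − 650/19111·(0.976100))/(1+650/19111) = 187/200 ≈ 0.935000
step 3 [1.5y] zero: DF = P = 572/625 ≈ 0.915200
step 4 [2y] swap r/2=899/37364: DF=(1 − 899/37364·(0.976100+0.935000+0.915200))/(1+899/37364) = 9101/10000 ≈ 0.910100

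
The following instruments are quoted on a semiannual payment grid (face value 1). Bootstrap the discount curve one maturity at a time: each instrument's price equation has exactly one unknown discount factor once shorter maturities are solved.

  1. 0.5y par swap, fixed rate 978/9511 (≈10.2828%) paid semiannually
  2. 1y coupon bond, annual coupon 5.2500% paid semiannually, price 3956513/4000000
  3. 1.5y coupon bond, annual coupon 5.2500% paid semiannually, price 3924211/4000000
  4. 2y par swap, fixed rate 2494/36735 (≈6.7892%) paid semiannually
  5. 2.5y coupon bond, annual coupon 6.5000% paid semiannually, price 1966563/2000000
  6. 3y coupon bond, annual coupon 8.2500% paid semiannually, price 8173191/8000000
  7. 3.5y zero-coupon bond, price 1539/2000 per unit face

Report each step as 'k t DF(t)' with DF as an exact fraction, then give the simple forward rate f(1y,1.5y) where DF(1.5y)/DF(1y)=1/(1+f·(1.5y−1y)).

1 1/2 9511/10000
2 1 1879/2000
3 3/2 2269/2500
4 2 8753/10000
5 5/2 8367/10000
6 3 321/400
7 7/2 1539/2000
f(1y,1.5y) = ((1879/2000)/(2269/2500) − 1)/(1/2) = 319/4538 ≈ 7.0295%

step 1 [0.5y] swap r/2=489/9511: DF=(1 − 489/9511·(0))/(1+489/9511) = 9511/10000 ≈ 0.951100
step 2 [1y] bond c/2=21/800: DF=(3956513/4000000 − 21/800·(0.951100))/(1+21/800) = 1879/2000 ≈ 0.939500
step 3 [1.5y] bond c/2=21/800: DF=(3924211/4000000 − 21/800·(0.951100+0.939500))/(1+21/800) = 2269/2500 ≈ 0.907600
step 4 [2y] swap r/2=1247/36735: DF=(1 − 1247/36735·(0.951100+0.939500+0.907600))/(1+1247/36735) = 8753/10000 ≈ 0.875300
step 5 [2.5y] bond c/2=13/400: DF=(1966563/2000000 − 13/400·(0.951100+0.939500+0.907600+0.875300))/(1+13/400) = 8367/10000 ≈ 0.836700
step 6 [3y] bond c/2=33/800: DF=(8173191/8000000 − 33/800·(0.951100+0.939500+0.907600+0.875300+0.836700))/(1+33/800) = 321/400 ≈ 0.802500
step 7 [3.5y] zero: DF = P = 1539/2000 ≈ 0.769500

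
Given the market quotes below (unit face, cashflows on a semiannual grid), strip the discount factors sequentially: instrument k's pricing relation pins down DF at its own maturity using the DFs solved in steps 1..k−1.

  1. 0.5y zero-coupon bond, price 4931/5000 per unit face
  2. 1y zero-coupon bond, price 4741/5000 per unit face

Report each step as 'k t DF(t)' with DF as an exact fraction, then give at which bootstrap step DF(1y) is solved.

1 1/2 4931/5000
2 1 4741/5000
DF(1y) is solved at step 2

step 1 [0.5y] zero: DF = P = 4931/5000 ≈ 0.986200
step 2 [1y] zero: DF = P = 4741/5000 ≈ 0.948200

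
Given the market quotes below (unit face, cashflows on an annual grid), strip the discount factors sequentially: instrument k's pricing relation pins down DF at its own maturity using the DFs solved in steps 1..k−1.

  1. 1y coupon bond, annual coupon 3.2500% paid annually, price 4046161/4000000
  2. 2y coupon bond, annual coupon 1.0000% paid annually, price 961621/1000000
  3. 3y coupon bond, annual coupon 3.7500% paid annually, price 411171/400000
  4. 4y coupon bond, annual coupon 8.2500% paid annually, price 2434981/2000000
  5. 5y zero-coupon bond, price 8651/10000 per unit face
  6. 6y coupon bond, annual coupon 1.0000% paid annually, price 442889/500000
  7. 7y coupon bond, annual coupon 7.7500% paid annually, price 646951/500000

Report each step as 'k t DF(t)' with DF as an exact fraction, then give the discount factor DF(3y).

step 1 [1y] bond c/1=13/400: DF=(4046161/4000000 − 13/400·(0))/(1+13/400) = 9797/10000 ≈ 0.979700
step 2 [2y] bond c/1=1/100: DF=(961621/1000000 − 1/100·(0.979700))/(1+1/100) = 589/625 ≈ 0.942400
step 3 [3y] bond c/1=3/80: DF=(411171/400000 − 3/80·(0.979700+0.942400))/(1+3/80) = 9213/10000 ≈ 0.921300
step 4 [4y] bond c/1=33/400: DF=(2434981/2000000 − 33/400·(0.979700+0.942400+0.921300))/(1+33/400) = 227/250 ≈ 0.908000
step 5 [5y] zero: DF = P = 8651/10000 ≈ 0.865100
step 6 [6y] bond c/1=1/100: DF=(442889/500000 − 1/100·(0.979700+0.942400+0.921300+0.908000+0.865100))/(1+1/100) = 8313/10000 ≈ 0.831300
step 7 [7y] bond c/1=31/400: DF=(646951/500000 − 31/400·(0.979700+0.942400+0.921300+0.908000+0.865100+0.831300))/(1+31/400) = 809/1000 ≈ 0.809000

1 1 9797/10000
2 2 589/625
3 3 9213/10000
4 4 227/250
5 5 8651/10000
6 6 8313/10000
7 7 809/1000
DF(3y) = 9213/10000 ≈ 0.921300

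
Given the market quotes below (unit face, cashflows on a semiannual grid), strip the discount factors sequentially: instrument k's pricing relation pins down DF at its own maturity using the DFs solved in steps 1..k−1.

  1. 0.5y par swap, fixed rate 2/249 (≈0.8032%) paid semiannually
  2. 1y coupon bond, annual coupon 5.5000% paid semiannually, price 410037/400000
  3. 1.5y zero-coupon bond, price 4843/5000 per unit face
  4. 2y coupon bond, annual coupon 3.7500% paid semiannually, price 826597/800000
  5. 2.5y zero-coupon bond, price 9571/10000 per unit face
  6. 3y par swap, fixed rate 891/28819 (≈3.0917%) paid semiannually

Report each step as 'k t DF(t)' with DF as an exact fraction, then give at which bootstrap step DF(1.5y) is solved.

1 1/2 249/250
2 1 971/1000
3 3/2 4843/5000
4 2 4801/5000
5 5/2 9571/10000
6 3 9109/10000
DF(1.5y) is solved at step 3

step 1 [0.5y] swap r/2=1/249: DF=(1 − 1/249·(0))/(1+1/249) = 249/250 ≈ 0.996000
step 2 [1y] bond c/2=11/400: DF=(410037/400000 − 11/400·(0.996000))/(1+11/400) = 971/1000 ≈ 0.971000
step 3 [1.5y] zero: DF = P = 4843/5000 ≈ 0.968600
step 4 [2y] bond c/2=3/160: DF=(826597/800000 − 3/160·(0.996000+0.971000+0.968600))/(1+3/160) = 4801/5000 ≈ 0.960200
step 5 [2.5y] zero: DF = P = 9571/10000 ≈ 0.957100
step 6 [3y] swap r/2=891/57638: DF=(1 − 891/57638·(0.996000+0.971000+0.968600+0.960200+0.957100))/(1+891/57638) = 9109/10000 ≈ 0.910900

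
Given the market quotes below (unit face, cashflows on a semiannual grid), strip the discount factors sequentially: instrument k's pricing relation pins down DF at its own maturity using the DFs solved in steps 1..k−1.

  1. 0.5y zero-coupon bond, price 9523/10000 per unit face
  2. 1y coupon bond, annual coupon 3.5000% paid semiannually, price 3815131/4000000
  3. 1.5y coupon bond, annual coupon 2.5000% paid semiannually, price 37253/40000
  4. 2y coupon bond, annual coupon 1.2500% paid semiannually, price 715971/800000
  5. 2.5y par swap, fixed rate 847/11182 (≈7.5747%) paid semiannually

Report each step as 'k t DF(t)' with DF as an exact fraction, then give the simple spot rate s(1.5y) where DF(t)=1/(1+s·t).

1 1/2 9523/10000
2 1 921/1000
3 3/2 8967/10000
4 2 4361/5000
5 5/2 4153/5000
s(1.5y) = (1/(8967/10000) − 1)/(3/2) = 2066/26901 ≈ 7.6800%

step 1 [0.5y] zero: DF = P = 9523/10000 ≈ 0.952300
step 2 [1y] bond c/2=7/400: DF=(3815131/4000000 − 7/400·(0.952300))/(1+7/400) = 921/1000 ≈ 0.921000
step 3 [1.5y] bond c/2=1/80: DF=(37253/40000 − 1/80·(0.952300+0.921000))/(1+1/80) = 8967/10000 ≈ 0.896700
step 4 [2y] bond c/2=1/160: DF=(715971/800000 − 1/160·(0.952300+0.921000+0.896700))/(1+1/160) = 4361/5000 ≈ 0.872200
step 5 [2.5y] swap r/2=847/22364: DF=(1 − 847/22364·(0.952300+0.921000+0.896700+0.872200))/(1+847/22364) = 4153/5000 ≈ 0.830600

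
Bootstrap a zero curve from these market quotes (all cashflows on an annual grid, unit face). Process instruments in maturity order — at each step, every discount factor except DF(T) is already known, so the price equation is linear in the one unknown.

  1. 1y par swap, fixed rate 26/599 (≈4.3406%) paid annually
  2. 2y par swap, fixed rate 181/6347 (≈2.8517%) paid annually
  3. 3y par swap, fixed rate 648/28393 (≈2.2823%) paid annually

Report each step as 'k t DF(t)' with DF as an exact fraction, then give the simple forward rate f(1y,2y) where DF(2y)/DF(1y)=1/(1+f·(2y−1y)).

1 1 599/625
2 2 9457/10000
3 3 1169/1250
f(1y,2y) = ((599/625)/(9457/10000) − 1)/(1) = 127/9457 ≈ 1.3429%

step 1 [1y] swap r/1=26/599: DF=(1 − 26/599·(0))/(1+26/599) = 599/625 ≈ 0.958400
step 2 [2y] swap r/1=181/6347: DF=(1 − 181/6347·(0.958400))/(1+181/6347) = 9457/10000 ≈ 0.945700
step 3 [3y] swap r/1=648/28393: DF=(1 − 648/28393·(0.958400+0.945700))/(1+648/28393) = 1169/1250 ≈ 0.935200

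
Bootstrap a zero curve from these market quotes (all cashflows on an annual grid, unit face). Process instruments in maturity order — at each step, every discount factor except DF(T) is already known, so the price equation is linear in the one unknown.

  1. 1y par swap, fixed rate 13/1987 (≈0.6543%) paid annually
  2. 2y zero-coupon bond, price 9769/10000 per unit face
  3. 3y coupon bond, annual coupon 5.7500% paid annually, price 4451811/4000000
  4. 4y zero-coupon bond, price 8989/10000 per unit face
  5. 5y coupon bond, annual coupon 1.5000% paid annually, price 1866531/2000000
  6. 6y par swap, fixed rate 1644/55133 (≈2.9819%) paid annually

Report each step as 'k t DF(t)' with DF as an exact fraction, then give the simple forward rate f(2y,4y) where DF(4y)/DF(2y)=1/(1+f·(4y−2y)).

step 1 [1y] swap r/1=13/1987: DF=(1 − 13/1987·(0))/(1+13/1987) = 1987/2000 ≈ 0.993500
step 2 [2y] zero: DF = P = 9769/10000 ≈ 0.976900
step 3 [3y] bond c/1=23/400: DF=(4451811/4000000 − 23/400·(0.993500+0.976900))/(1+23/400) = 9453/10000 ≈ 0.945300
step 4 [4y] zero: DF = P = 8989/10000 ≈ 0.898900
step 5 [5y] bond c/1=3/200: DF=(1866531/2000000 − 3/200·(0.993500+0.976900+0.945300+0.898900))/(1+3/200) = 8631/10000 ≈ 0.863100
step 6 [6y] swap r/1=1644/55133: DF=(1 − 1644/55133·(0.993500+0.976900+0.945300+0.898900+0.863100))/(1+1644/55133) = 2089/2500 ≈ 0.835600

1 1 1987/2000
2 2 9769/10000
3 3 9453/10000
4 4 8989/10000
5 5 8631/10000
6 6 2089/2500
f(2y,4y) = ((9769/10000)/(8989/10000) − 1)/(2) = 390/8989 ≈ 4.3386%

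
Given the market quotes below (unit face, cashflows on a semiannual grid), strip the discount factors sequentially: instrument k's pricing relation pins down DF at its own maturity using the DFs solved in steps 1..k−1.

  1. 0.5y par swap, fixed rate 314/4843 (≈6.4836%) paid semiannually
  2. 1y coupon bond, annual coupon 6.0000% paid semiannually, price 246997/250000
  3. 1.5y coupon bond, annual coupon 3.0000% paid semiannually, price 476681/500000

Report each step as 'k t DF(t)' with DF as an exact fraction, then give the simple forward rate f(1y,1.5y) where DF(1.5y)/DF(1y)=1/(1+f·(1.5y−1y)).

step 1 [0.5y] swap r/2=157/4843: DF=(1 − 157/4843·(0))/(1+157/4843) = 4843/5000 ≈ 0.968600
step 2 [1y] bond c/2=3/100: DF=(246997/250000 − 3/100·(0.968600))/(1+3/100) = 931/1000 ≈ 0.931000
step 3 [1.5y] bond c/2=3/200: DF=(476681/500000 − 3/200·(0.968600+0.931000))/(1+3/200) = 1139/1250 ≈ 0.911200

1 1/2 4843/5000
2 1 931/1000
3 3/2 1139/1250
f(1y,1.5y) = ((931/1000)/(1139/1250) − 1)/(1/2) = 99/2278 ≈ 4.3459%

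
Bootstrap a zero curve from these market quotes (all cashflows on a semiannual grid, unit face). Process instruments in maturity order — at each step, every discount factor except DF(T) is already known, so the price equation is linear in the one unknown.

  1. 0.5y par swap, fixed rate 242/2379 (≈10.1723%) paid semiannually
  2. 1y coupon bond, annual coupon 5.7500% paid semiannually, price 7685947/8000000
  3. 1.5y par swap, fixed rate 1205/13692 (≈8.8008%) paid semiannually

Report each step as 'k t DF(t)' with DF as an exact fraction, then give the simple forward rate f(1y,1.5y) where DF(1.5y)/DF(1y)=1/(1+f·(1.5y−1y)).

1 1/2 2379/2500
2 1 9073/10000
3 3/2 1759/2000
f(1y,1.5y) = ((9073/10000)/(1759/2000) − 1)/(1/2) = 556/8795 ≈ 6.3218%

step 1 [0.5y] swap r/2=121/2379: DF=(1 − 121/2379·(0))/(1+121/2379) = 2379/2500 ≈ 0.951600
step 2 [1y] bond c/2=23/800: DF=(7685947/8000000 − 23/800·(0.951600))/(1+23/800) = 9073/10000 ≈ 0.907300
step 3 [1.5y] swap r/2=1205/27384: DF=(1 − 1205/27384·(0.951600+0.907300))/(1+1205/27384) = 1759/2000 ≈ 0.879500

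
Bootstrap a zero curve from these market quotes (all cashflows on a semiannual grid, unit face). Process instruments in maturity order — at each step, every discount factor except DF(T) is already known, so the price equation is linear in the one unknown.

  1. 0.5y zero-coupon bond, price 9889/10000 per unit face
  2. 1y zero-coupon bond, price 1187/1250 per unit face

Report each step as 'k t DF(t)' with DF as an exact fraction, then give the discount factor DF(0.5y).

1 1/2 9889/10000
2 1 1187/1250
DF(0.5y) = 9889/10000 ≈ 0.988900

step 1 [0.5y] zero: DF = P = 9889/10000 ≈ 0.988900
step 2 [1y] zero: DF = P = 1187/1250 ≈ 0.949600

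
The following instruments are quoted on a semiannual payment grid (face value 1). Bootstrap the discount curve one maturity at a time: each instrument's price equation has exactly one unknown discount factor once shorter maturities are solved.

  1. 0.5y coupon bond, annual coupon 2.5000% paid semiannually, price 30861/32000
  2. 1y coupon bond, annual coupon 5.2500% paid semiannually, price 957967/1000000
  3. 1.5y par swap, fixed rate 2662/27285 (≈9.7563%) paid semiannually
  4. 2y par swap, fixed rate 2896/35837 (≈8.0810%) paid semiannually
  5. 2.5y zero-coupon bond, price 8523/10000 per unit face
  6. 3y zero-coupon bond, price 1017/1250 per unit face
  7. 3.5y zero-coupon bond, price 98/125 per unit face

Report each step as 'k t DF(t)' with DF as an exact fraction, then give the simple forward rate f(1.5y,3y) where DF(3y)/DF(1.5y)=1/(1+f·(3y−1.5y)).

step 1 [0.5y] bond c/2=1/80: DF=(30861/32000 − 1/80·(0))/(1+1/80) = 381/400 ≈ 0.952500
step 2 [1y] bond c/2=21/800: DF=(957967/1000000 − 21/800·(0.952500))/(1+21/800) = 9091/10000 ≈ 0.909100
step 3 [1.5y] swap r/2=1331/27285: DF=(1 − 1331/27285·(0.952500+0.909100))/(1+1331/27285) = 8669/10000 ≈ 0.866900
step 4 [2y] swap r/2=1448/35837: DF=(1 − 1448/35837·(0.952500+0.909100+0.866900))/(1+1448/35837) = 1069/1250 ≈ 0.855200
step 5 [2.5y] zero: DF = P = 8523/10000 ≈ 0.852300
step 6 [3y] zero: DF = P = 1017/1250 ≈ 0.813600
step 7 [3.5y] zero: DF = P = 98/125 ≈ 0.784000

1 1/2 381/400
2 1 9091/10000
3 3/2 8669/10000
4 2 1069/1250
5 5/2 8523/10000
6 3 1017/1250
7 7/2 98/125
f(1.5y,3y) = ((8669/10000)/(1017/1250) − 1)/(3/2) = 533/12204 ≈ 4.3674%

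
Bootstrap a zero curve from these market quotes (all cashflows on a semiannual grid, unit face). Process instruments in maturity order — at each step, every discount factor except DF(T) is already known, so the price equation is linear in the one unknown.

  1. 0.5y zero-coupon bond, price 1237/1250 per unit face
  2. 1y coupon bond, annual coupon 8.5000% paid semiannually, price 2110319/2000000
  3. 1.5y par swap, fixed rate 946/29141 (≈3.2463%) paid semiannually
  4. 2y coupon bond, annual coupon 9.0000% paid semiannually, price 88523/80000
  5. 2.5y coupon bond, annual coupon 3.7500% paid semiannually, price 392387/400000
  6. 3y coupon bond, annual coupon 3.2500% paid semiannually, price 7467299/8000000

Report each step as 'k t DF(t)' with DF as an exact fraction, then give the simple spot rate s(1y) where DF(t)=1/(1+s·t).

1 1/2 1237/1250
2 1 4859/5000
3 3/2 9527/10000
4 2 4667/5000
5 5/2 8921/10000
6 3 8427/10000
s(1y) = (1/(4859/5000) − 1)/(1) = 141/4859 ≈ 2.9018%

step 1 [0.5y] zero: DF = P = 1237/1250 ≈ 0.989600
step 2 [1y] bond c/2=17/400: DF=(2110319/2000000 − 17/400·(0.989600))/(1+17/400) = 4859/5000 ≈ 0.971800
step 3 [1.5y] swap r/2=473/29141: DF=(1 − 473/29141·(0.989600+0.971800))/(1+473/29141) = 9527/10000 ≈ 0.952700
step 4 [2y] bond c/2=9/200: DF=(88523/80000 − 9/200·(0.989600+0.971800+0.952700))/(1+9/200) = 4667/5000 ≈ 0.933400
step 5 [2.5y] bond c/2=3/160: DF=(392387/400000 − 3/160·(0.989600+0.971800+0.952700+0.933400))/(1+3/160) = 8921/10000 ≈ 0.892100
step 6 [3y] bond c/2=13/800: DF=(7467299/8000000 − 13/800·(0.989600+0.971800+0.952700+0.933400+0.892100))/(1+13/800) = 8427/10000 ≈ 0.842700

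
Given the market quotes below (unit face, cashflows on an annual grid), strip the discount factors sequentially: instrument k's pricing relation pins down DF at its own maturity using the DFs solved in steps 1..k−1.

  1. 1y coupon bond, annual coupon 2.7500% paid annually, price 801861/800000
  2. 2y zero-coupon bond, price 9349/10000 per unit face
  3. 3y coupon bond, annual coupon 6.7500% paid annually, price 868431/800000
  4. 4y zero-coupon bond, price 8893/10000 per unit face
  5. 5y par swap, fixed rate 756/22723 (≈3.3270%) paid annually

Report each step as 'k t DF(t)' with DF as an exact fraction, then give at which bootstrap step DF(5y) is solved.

1 1 1951/2000
2 2 9349/10000
3 3 8961/10000
4 4 8893/10000
5 5 1061/1250
DF(5y) is solved at step 5

step 1 [1y] bond c/1=11/400: DF=(801861/800000 − 11/400·(0))/(1+11/400) = 1951/2000 ≈ 0.975500
step 2 [2y] zero: DF = P = 9349/10000 ≈ 0.934900
step 3 [3y] bond c/1=27/400: DF=(868431/800000 − 27/400·(0.975500+0.934900))/(1+27/400) = 8961/10000 ≈ 0.896100
step 4 [4y] zero: DF = P = 8893/10000 ≈ 0.889300
step 5 [5y] swap r/1=756/22723: DF=(1 − 756/22723·(0.975500+0.934900+0.896100+0.889300))/(1+756/22723) = 1061/1250 ≈ 0.848800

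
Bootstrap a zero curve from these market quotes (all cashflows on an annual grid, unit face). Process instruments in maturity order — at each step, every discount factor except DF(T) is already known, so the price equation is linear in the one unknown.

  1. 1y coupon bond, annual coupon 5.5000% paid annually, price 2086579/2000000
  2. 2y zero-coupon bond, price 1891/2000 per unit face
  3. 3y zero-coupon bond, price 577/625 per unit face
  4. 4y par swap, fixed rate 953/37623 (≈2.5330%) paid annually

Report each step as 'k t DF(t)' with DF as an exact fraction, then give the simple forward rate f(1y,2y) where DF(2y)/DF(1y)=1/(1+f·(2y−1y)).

1 1 9889/10000
2 2 1891/2000
3 3 577/625
4 4 9047/10000
f(1y,2y) = ((9889/10000)/(1891/2000) − 1)/(1) = 14/305 ≈ 4.5902%

step 1 [1y] bond c/1=11/200: DF=(2086579/2000000 − 11/200·(0))/(1+11/200) = 9889/10000 ≈ 0.988900
step 2 [2y] zero: DF = P = 1891/2000 ≈ 0.945500
step 3 [3y] zero: DF = P = 577/625 ≈ 0.923200
step 4 [4y] swap r/1=953/37623: DF=(1 − 953/37623·(0.988900+0.945500+0.923200))/(1+953/37623) = 9047/10000 ≈ 0.904700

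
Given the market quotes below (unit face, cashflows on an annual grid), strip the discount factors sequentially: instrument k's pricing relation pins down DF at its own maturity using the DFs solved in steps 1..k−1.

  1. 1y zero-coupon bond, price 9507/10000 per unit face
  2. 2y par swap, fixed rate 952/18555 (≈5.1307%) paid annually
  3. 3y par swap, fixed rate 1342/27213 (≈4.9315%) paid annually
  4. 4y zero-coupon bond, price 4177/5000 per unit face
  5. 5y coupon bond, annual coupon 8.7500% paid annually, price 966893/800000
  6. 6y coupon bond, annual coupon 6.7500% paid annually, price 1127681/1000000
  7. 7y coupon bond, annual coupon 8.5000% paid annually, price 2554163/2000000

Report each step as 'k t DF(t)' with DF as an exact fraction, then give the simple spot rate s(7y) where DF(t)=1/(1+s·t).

1 1 9507/10000
2 2 1131/1250
3 3 4329/5000
4 4 4177/5000
5 5 2063/2500
6 6 7793/10000
7 7 7727/10000
s(7y) = (1/(7727/10000) − 1)/(7) = 2273/54089 ≈ 4.2023%

step 1 [1y] zero: DF = P = 9507/10000 ≈ 0.950700
step 2 [2y] swap r/1=952/18555: DF=(1 − 952/18555·(0.950700))/(1+952/18555) = 1131/1250 ≈ 0.904800
step 3 [3y] swap r/1=1342/27213: DF=(1 − 1342/27213·(0.950700+0.904800))/(1+1342/27213) = 4329/5000 ≈ 0.865800
step 4 [4y] zero: DF = P = 4177/5000 ≈ 0.835400
step 5 [5y] bond c/1=7/80: DF=(966893/800000 − 7/80·(0.950700+0.904800+0.865800+0.835400))/(1+7/80) = 2063/2500 ≈ 0.825200
step 6 [6y] bond c/1=27/400: DF=(1127681/1000000 − 27/400·(0.950700+0.904800+0.865800+0.835400+0.825200))/(1+27/400) = 7793/10000 ≈ 0.779300
step 7 [7y] bond c/1=17/200: DF=(2554163/2000000 − 17/200·(0.950700+0.904800+0.865800+0.835400+0.825200+0.779300))/(1+17/200) = 7727/10000 ≈ 0.772700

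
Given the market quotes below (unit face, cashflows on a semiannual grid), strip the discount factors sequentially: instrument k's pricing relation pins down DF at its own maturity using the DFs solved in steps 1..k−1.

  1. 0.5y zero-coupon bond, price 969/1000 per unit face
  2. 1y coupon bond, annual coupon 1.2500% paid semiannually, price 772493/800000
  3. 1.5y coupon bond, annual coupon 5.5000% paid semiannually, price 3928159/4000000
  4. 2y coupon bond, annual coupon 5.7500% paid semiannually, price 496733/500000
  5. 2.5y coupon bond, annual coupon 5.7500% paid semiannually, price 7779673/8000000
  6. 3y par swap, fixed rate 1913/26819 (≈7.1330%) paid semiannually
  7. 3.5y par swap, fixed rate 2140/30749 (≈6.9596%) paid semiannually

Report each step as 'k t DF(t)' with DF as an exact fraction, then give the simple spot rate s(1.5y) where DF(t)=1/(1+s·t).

step 1 [0.5y] zero: DF = P = 969/1000 ≈ 0.969000
step 2 [1y] bond c/2=1/160: DF=(772493/800000 − 1/160·(0.969000))/(1+1/160) = 596/625 ≈ 0.953600
step 3 [1.5y] bond c/2=11/400: DF=(3928159/4000000 − 11/400·(0.969000+0.953600))/(1+11/400) = 9043/10000 ≈ 0.904300
step 4 [2y] bond c/2=23/800: DF=(496733/500000 − 23/800·(0.969000+0.953600+0.904300))/(1+23/800) = 8867/10000 ≈ 0.886700
step 5 [2.5y] bond c/2=23/800: DF=(7779673/8000000 − 23/800·(0.969000+0.953600+0.904300+0.886700))/(1+23/800) = 1683/2000 ≈ 0.841500
step 6 [3y] swap r/2=1913/53638: DF=(1 − 1913/53638·(0.969000+0.953600+0.904300+0.886700+0.841500))/(1+1913/53638) = 8087/10000 ≈ 0.808700
step 7 [3.5y] swap r/2=1070/30749: DF=(1 − 1070/30749·(0.969000+0.953600+0.904300+0.886700+0.841500+0.808700))/(1+1070/30749) = 393/500 ≈ 0.786000

1 1/2 969/1000
2 1 596/625
3 3/2 9043/10000
4 2 8867/10000
5 5/2 1683/2000
6 3 8087/10000
7 7/2 393/500
s(1.5y) = (1/(9043/10000) − 1)/(3/2) = 638/9043 ≈ 7.0552%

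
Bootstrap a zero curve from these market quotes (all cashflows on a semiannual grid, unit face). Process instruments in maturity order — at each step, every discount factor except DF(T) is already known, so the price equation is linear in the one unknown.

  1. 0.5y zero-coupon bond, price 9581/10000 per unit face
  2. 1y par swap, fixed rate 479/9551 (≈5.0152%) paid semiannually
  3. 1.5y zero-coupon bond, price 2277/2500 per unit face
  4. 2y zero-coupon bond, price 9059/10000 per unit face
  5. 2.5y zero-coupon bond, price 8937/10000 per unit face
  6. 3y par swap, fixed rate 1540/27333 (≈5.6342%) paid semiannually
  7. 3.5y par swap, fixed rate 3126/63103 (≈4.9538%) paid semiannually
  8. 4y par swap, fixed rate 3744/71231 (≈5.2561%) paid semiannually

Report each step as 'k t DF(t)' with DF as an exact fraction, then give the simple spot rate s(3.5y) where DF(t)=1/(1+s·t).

1 1/2 9581/10000
2 1 9521/10000
3 3/2 2277/2500
4 2 9059/10000
5 5/2 8937/10000
6 3 423/500
7 7/2 8437/10000
8 4 508/625
s(3.5y) = (1/(8437/10000) − 1)/(7/2) = 3126/59059 ≈ 5.2930%

step 1 [0.5y] zero: DF = P = 9581/10000 ≈ 0.958100
step 2 [1y] swap r/2=479/19102: DF=(1 − 479/19102·(0.958100))/(1+479/19102) = 9521/10000 ≈ 0.952100
step 3 [1.5y] zero: DF = P = 2277/2500 ≈ 0.910800
step 4 [2y] zero: DF = P = 9059/10000 ≈ 0.905900
step 5 [2.5y] zero: DF = P = 8937/10000 ≈ 0.893700
step 6 [3y] swap r/2=770/27333: DF=(1 − 770/27333·(0.958100+0.952100+0.910800+0.905900+0.893700))/(1+770/27333) = 423/500 ≈ 0.846000
step 7 [3.5y] swap r/2=1563/63103: DF=(1 − 1563/63103·(0.958100+0.952100+0.910800+0.905900+0.893700+0.846000))/(1+1563/63103) = 8437/10000 ≈ 0.843700
step 8 [4y] swap r/2=1872/71231: DF=(1 − 1872/71231·(0.958100+0.952100+0.910800+0.905900+0.893700+0.846000+0.843700))/(1+1872/71231) = 508/625 ≈ 0.812800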